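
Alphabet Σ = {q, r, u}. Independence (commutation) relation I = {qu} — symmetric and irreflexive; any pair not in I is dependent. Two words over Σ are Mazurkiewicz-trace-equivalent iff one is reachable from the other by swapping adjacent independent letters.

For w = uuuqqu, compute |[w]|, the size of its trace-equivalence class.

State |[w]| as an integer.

0(u) covers ∅
1(u) covers 0:u
2(u) covers 1:u
3(q) covers ∅
4(q) covers 3:q
5(u) covers 2:u
floor of heap: 0:u, 3:q
completions by unplaced set U, small U first (add the entries for U minus each lowest piece of U):
  |U|=1: {4}:1  {5}:1
  |U|=2: {2,5}:1  {3,4}:1  {4,5}:2
  |U|=3: {1,2,5}:1  {2,4,5}:3  {3,4,5}:3
  |U|=4: {0,1,2,5}:1  {1,2,4,5}:4  {2,3,4,5}:6
  start at 0(u): 10
  start at 3(q): 5
sum over floor = 15

15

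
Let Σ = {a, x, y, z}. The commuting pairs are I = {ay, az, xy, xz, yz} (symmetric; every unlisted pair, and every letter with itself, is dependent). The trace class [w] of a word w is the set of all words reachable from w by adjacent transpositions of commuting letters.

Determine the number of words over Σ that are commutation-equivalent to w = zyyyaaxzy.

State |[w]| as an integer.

0(z) covers ∅
1(y) covers ∅
2(y) covers 1:y
3(y) covers 2:y
4(a) covers ∅
5(a) covers 4:a
6(x) covers 5:a
7(z) covers 0:z
8(y) covers 3:y
floor of heap: 0:z, 1:y, 4:a
completions by unplaced set U, small U first (add the entries for U minus each lowest piece of U):
  |U|=1: {6}:1  {7}:1  {8}:1
  |U|=2: {0,7}:1  {3,8}:1  {5,6}:1  {6,7}:2  {6,8}:2  {7,8}:2
  |U|=3: {0,6,7}:3  {0,7,8}:3  {2,3,8}:1  {3,6,8}:3  {3,7,8}:3  {4,5,6}:1  {5,6,7}:3  {5,6,8}:3  {6,7,8}:6
  |U|=4: {0,3,7,8}:6  {0,5,6,7}:6  {0,6,7,8}:12  {1,2,3,8}:1  {2,3,6,8}:4  {2,3,7,8}:4  {3,5,6,8}:6  {3,6,7,8}:12  {4,5,6,7}:4  {4,5,6,8}:4  {5,6,7,8}:12
  |U|=5: {0,2,3,7,8}:10  {0,3,6,7,8}:30  {0,4,5,6,7}:10  {0,5,6,7,8}:30  {1,2,3,6,8}:5  {1,2,3,7,8}:5  {2,3,5,6,8}:10  {2,3,6,7,8}:20  {3,4,5,6,8}:10  {3,5,6,7,8}:30  {4,5,6,7,8}:20
  |U|=6: {0,1,2,3,7,8}:15  {0,2,3,6,7,8}:60  {0,3,5,6,7,8}:90  {0,4,5,6,7,8}:60  {1,2,3,5,6,8}:15  {1,2,3,6,7,8}:30  {2,3,4,5,6,8}:20  {2,3,5,6,7,8}:60  {3,4,5,6,7,8}:60
  |U|=7: {0,1,2,3,6,7,8}:105  {0,2,3,5,6,7,8}:210  {0,3,4,5,6,7,8}:210  {1,2,3,4,5,6,8}:35  {1,2,3,5,6,7,8}:105  {2,3,4,5,6,7,8}:140
  start at 0(z): 280
  start at 1(y): 560
  start at 4(a): 420
sum over floor = 1260

1260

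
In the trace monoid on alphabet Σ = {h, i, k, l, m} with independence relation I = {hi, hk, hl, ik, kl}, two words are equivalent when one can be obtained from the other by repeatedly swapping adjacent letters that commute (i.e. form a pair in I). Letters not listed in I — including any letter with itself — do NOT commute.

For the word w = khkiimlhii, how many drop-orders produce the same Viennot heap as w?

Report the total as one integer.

120

0(k) covers ∅
1(h) covers ∅
2(k) covers 0:k
3(i) covers ∅
4(i) covers 3:i
5(m) covers 1:h, 2:k, 4:i
6(l) covers 5:m
7(h) covers 5:m
8(i) covers 6:l
9(i) covers 8:i
floor of heap: 0:k, 1:h, 3:i
completions by unplaced set U, small U first (add the entries for U minus each lowest piece of U):
  |U|=1: {7}:1  {9}:1
  |U|=2: {7,9}:2  {8,9}:1
  |U|=3: {6,8,9}:1  {7,8,9}:3
  |U|=4: {6,7,8,9}:4
  |U|=5: {5,6,7,8,9}:4
  |U|=6: {1,5,6,7,8,9}:4  {2,5,6,7,8,9}:4  {4,5,6,7,8,9}:4
  |U|=7: {0,2,5,6,7,8,9}:4  {1,2,5,6,7,8,9}:8  {1,4,5,6,7,8,9}:8  {2,4,5,6,7,8,9}:8  {3,4,5,6,7,8,9}:4
  |U|=8: {0,1,2,5,6,7,8,9}:12  {0,2,4,5,6,7,8,9}:12  {1,2,4,5,6,7,8,9}:24  {1,3,4,5,6,7,8,9}:12  {2,3,4,5,6,7,8,9}:12
  start at 0(k): 48
  start at 1(h): 24
  start at 3(i): 48
sum over floor = 120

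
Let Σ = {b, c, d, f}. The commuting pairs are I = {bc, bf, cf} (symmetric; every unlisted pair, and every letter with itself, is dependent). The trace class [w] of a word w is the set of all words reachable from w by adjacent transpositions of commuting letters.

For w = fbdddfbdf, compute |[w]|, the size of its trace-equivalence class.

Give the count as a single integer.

4

#0=f has no predecessor
#1=b has no predecessor
#2=d depends on [0:f, 1:b]
#3=d depends on [2:d]
#4=d depends on [3:d]
#5=f depends on [4:d]
#6=b depends on [4:d]
#7=d depends on [5:f, 6:b]
#8=f depends on [7:d]
sources: [0:f, 1:b]
N(rest) = Σ N(rest − s) over sources s of rest; N(one piece) = 1:
  size 1 → [8]=1
  size 2 → [7,8]=1
  size 3 → [5,7,8]=1  [6,7,8]=1
  size 4 → [5,6,7,8]=2
  size 5 → [4,5,6,7,8]=2
  size 6 → [3,4,5,6,7,8]=2
  size 7 → [2,3,4,5,6,7,8]=2
  first=0(f) contributes 2
  first=1(b) contributes 2
|[w]| = 4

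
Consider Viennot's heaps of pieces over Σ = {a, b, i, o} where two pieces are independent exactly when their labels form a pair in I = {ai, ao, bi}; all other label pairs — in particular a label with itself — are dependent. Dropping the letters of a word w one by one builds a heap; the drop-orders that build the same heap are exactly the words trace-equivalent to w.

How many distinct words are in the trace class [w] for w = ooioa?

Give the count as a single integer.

5

drop 0:o onto floor
drop 1:o onto {0:o}
drop 2:i onto {1:o}
drop 3:o onto {2:i}
drop 4:a onto floor
ground layer = {0:o, 4:a}
drop-orders for the pieces not yet dropped (sum over which currently-grounded one goes next):
  1 to go: {3} 1  {4} 1
  2 to go: {2,3} 1  {3,4} 2
  3 to go: {1,2,3} 1  {2,3,4} 3
  if 0:o drops first: 4 orders
  if 4:a drops first: 1 orders
heap linearizations: 5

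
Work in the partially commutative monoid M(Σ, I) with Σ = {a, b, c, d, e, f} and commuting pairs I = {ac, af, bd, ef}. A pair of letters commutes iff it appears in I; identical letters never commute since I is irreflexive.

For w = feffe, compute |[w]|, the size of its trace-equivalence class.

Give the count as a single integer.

10

piece 0:f — minimal
piece 1:e — minimal
piece 2:f rests on {0:f}
piece 3:f rests on {2:f}
piece 4:e rests on {1:e}
minimal pieces: {0:f, 1:e}
ways to finish when only these pieces remain (= sum over removing one remaining piece with nothing left below it):
  1 left: {3}→1  {4}→1
  2 left: {1,4}→1  {2,3}→1  {3,4}→2
  3 left: {0,2,3}→1  {1,3,4}→3  {2,3,4}→3
  placing 0:f first → 6 extensions
  placing 1:e first → 4 extensions
total linear extensions = 10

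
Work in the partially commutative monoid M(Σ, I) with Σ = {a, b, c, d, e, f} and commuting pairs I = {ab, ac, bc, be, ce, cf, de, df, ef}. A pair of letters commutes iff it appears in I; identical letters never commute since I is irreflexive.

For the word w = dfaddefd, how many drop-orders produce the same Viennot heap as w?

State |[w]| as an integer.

#0=d has no predecessor
#1=f has no predecessor
#2=a depends on [0:d, 1:f]
#3=d depends on [2:a]
#4=d depends on [3:d]
#5=e depends on [2:a]
#6=f depends on [2:a]
#7=d depends on [4:d]
sources: [0:d, 1:f]
N(rest) = Σ N(rest − s) over sources s of rest; N(one piece) = 1:
  size 1 → [5]=1  [6]=1  [7]=1
  size 2 → [4,7]=1  [5,6]=2  [5,7]=2  [6,7]=2
  size 3 → [3,4,7]=1  [4,5,7]=3  [4,6,7]=3  [5,6,7]=6
  size 4 → [3,4,5,7]=4  [3,4,6,7]=4  [4,5,6,7]=12
  size 5 → [3,4,5,6,7]=20
  size 6 → [2,3,4,5,6,7]=20
  first=0(d) contributes 20
  first=1(f) contributes 20
|[w]| = 40

40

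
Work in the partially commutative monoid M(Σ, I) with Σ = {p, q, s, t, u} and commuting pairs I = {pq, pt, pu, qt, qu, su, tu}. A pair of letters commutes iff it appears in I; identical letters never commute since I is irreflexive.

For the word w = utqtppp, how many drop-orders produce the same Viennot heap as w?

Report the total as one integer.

#0=u has no predecessor
#1=t has no predecessor
#2=q has no predecessor
#3=t depends on [1:t]
#4=p has no predecessor
#5=p depends on [4:p]
#6=p depends on [5:p]
sources: [0:u, 1:t, 2:q, 4:p]
N(rest) = Σ N(rest − s) over sources s of rest; N(one piece) = 1:
  size 1 → [0]=1  [2]=1  [3]=1  [6]=1
  size 2 → [0,2]=2  [0,3]=2  [0,6]=2  [1,3]=1  [2,3]=2  [2,6]=2  [3,6]=2  [5,6]=1
  size 3 → [0,1,3]=3  [0,2,3]=6  [0,2,6]=6  [0,3,6]=6  [0,5,6]=3  [1,2,3]=3  [1,3,6]=3  [2,3,6]=6  [2,5,6]=3  [3,5,6]=3  [4,5,6]=1
  size 4 → [0,1,2,3]=12  [0,1,3,6]=12  [0,2,3,6]=24  [0,2,5,6]=12  [0,3,5,6]=12  [0,4,5,6]=4  [1,2,3,6]=12  [1,3,5,6]=6  [2,3,5,6]=12  [2,4,5,6]=4  [3,4,5,6]=4
  size 5 → [0,1,2,3,6]=60  [0,1,3,5,6]=30  [0,2,3,5,6]=60  [0,2,4,5,6]=20  [0,3,4,5,6]=20  [1,2,3,5,6]=30  [1,3,4,5,6]=10  [2,3,4,5,6]=20
  first=0(u) contributes 60
  first=1(t) contributes 120
  first=2(q) contributes 60
  first=4(p) contributes 180
|[w]| = 420

420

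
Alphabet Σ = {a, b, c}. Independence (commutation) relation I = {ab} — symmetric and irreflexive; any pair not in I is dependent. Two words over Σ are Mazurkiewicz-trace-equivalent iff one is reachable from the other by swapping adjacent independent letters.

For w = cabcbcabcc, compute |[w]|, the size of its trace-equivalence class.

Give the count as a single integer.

#0=c has no predecessor
#1=a depends on [0:c]
#2=b depends on [0:c]
#3=c depends on [1:a, 2:b]
#4=b depends on [3:c]
#5=c depends on [4:b]
#6=a depends on [5:c]
#7=b depends on [5:c]
#8=c depends on [6:a, 7:b]
#9=c depends on [8:c]
sources: [0:c]
N(rest) = Σ N(rest − s) over sources s of rest; N(one piece) = 1:
  size 1 → [9]=1
  size 2 → [8,9]=1
  size 3 → [6,8,9]=1  [7,8,9]=1
  size 4 → [6,7,8,9]=2
  size 5 → [5,6,7,8,9]=2
  size 6 → [4,5,6,7,8,9]=2
  size 7 → [3,4,5,6,7,8,9]=2
  size 8 → [1,3,4,5,6,7,8,9]=2  [2,3,4,5,6,7,8,9]=2
  first=0(c) contributes 4

4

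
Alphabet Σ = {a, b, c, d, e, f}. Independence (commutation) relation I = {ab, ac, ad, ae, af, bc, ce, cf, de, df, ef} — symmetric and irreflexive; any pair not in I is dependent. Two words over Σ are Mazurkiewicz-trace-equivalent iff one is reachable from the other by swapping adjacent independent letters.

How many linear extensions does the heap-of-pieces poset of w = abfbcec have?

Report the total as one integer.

105

drop 0:a onto floor
drop 1:b onto floor
drop 2:f onto {1:b}
drop 3:b onto {2:f}
drop 4:c onto floor
drop 5:e onto {3:b}
drop 6:c onto {4:c}
ground layer = {0:a, 1:b, 4:c}
drop-orders for the pieces not yet dropped (sum over which currently-grounded one goes next):
  1 to go: {0} 1  {5} 1  {6} 1
  2 to go: {0,5} 2  {0,6} 2  {3,5} 1  {4,6} 1  {5,6} 2
  3 to go: {0,3,5} 3  {0,4,6} 3  {0,5,6} 6  {2,3,5} 1  {3,5,6} 3  {4,5,6} 3
  4 to go: {0,2,3,5} 4  {0,3,5,6} 12  {0,4,5,6} 12  {1,2,3,5} 1  {2,3,5,6} 4  {3,4,5,6} 6
  5 to go: {0,1,2,3,5} 5  {0,2,3,5,6} 20  {0,3,4,5,6} 30  {1,2,3,5,6} 5  {2,3,4,5,6} 10
  if 0:a drops first: 15 orders
  if 1:b drops first: 60 orders
  if 4:c drops first: 30 orders
heap linearizations: 105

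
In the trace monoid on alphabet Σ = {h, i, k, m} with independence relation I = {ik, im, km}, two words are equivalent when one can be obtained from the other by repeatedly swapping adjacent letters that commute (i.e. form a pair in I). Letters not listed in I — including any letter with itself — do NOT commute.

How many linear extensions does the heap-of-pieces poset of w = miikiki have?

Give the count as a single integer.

0(m) covers ∅
1(i) covers ∅
2(i) covers 1:i
3(k) covers ∅
4(i) covers 2:i
5(k) covers 3:k
6(i) covers 4:i
floor of heap: 0:m, 1:i, 3:k
completions by unplaced set U, small U first (add the entries for U minus each lowest piece of U):
  |U|=1: {0}:1  {5}:1  {6}:1
  |U|=2: {0,5}:2  {0,6}:2  {3,5}:1  {4,6}:1  {5,6}:2
  |U|=3: {0,3,5}:3  {0,4,6}:3  {0,5,6}:6  {2,4,6}:1  {3,5,6}:3  {4,5,6}:3
  |U|=4: {0,2,4,6}:4  {0,3,5,6}:12  {0,4,5,6}:12  {1,2,4,6}:1  {2,4,5,6}:4  {3,4,5,6}:6
  |U|=5: {0,1,2,4,6}:5  {0,2,4,5,6}:20  {0,3,4,5,6}:30  {1,2,4,5,6}:5  {2,3,4,5,6}:10
  start at 0(m): 15
  start at 1(i): 60
  start at 3(k): 30
sum over floor = 105

105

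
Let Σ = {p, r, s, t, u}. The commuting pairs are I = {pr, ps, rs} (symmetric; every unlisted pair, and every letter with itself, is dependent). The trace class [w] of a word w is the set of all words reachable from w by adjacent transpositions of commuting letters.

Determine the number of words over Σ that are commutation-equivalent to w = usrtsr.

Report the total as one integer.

drop 0:u onto floor
drop 1:s onto {0:u}
drop 2:r onto {0:u}
drop 3:t onto {1:s, 2:r}
drop 4:s onto {3:t}
drop 5:r onto {3:t}
ground layer = {0:u}
drop-orders for the pieces not yet dropped (sum over which currently-grounded one goes next):
  1 to go: {4} 1  {5} 1
  2 to go: {4,5} 2
  3 to go: {3,4,5} 2
  4 to go: {1,3,4,5} 2  {2,3,4,5} 2
  if 0:u drops first: 4 orders

4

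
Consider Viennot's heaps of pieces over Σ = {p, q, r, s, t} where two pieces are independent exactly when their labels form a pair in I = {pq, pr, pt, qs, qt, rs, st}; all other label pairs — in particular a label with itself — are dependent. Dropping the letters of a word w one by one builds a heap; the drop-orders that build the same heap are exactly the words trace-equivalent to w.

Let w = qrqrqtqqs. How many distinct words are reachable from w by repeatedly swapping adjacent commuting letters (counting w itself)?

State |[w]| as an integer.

36

drop 0:q onto floor
drop 1:r onto {0:q}
drop 2:q onto {1:r}
drop 3:r onto {2:q}
drop 4:q onto {3:r}
drop 5:t onto {3:r}
drop 6:q onto {4:q}
drop 7:q onto {6:q}
drop 8:s onto floor
ground layer = {0:q, 8:s}
drop-orders for the pieces not yet dropped (sum over which currently-grounded one goes next):
  1 to go: {5} 1  {7} 1  {8} 1
  2 to go: {5,7} 2  {5,8} 2  {6,7} 1  {7,8} 2
  3 to go: {4,6,7} 1  {5,6,7} 3  {5,7,8} 6  {6,7,8} 3
  4 to go: {4,5,6,7} 4  {4,6,7,8} 4  {5,6,7,8} 12
  5 to go: {3,4,5,6,7} 4  {4,5,6,7,8} 20
  6 to go: {2,3,4,5,6,7} 4  {3,4,5,6,7,8} 24
  7 to go: {1,2,3,4,5,6,7} 4  {2,3,4,5,6,7,8} 28
  if 0:q drops first: 32 orders
  if 8:s drops first: 4 orders
heap linearizations: 36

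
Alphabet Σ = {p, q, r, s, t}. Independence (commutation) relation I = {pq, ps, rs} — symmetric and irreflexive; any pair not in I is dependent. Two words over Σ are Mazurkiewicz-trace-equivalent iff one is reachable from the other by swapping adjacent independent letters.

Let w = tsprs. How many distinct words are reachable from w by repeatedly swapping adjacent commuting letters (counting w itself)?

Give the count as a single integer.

6

drop 0:t onto floor
drop 1:s onto {0:t}
drop 2:p onto {0:t}
drop 3:r onto {2:p}
drop 4:s onto {1:s}
ground layer = {0:t}
drop-orders for the pieces not yet dropped (sum over which currently-grounded one goes next):
  1 to go: {3} 1  {4} 1
  2 to go: {1,4} 1  {2,3} 1  {3,4} 2
  3 to go: {1,3,4} 3  {2,3,4} 3
  if 0:t drops first: 6 orders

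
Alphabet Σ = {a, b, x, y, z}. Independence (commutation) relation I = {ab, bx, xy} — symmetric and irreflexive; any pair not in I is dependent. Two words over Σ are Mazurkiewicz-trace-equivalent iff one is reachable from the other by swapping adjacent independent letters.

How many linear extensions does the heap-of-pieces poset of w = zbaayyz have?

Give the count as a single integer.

3

piece 0:z — minimal
piece 1:b rests on {0:z}
piece 2:a rests on {0:z}
piece 3:a rests on {2:a}
piece 4:y rests on {1:b, 3:a}
piece 5:y rests on {4:y}
piece 6:z rests on {5:y}
minimal pieces: {0:z}
ways to finish when only these pieces remain (= sum over removing one remaining piece with nothing left below it):
  1 left: {6}→1
  2 left: {5,6}→1
  3 left: {4,5,6}→1
  4 left: {1,4,5,6}→1  {3,4,5,6}→1
  5 left: {1,3,4,5,6}→2  {2,3,4,5,6}→1
  placing 0:z first → 3 extensions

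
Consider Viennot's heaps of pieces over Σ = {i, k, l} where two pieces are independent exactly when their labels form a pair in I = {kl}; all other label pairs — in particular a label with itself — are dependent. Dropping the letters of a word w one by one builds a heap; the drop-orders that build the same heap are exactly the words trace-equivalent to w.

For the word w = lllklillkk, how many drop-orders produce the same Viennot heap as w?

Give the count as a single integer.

30

drop 0:l onto floor
drop 1:l onto {0:l}
drop 2:l onto {1:l}
drop 3:k onto floor
drop 4:l onto {2:l}
drop 5:i onto {3:k, 4:l}
drop 6:l onto {5:i}
drop 7:l onto {6:l}
drop 8:k onto {5:i}
drop 9:k onto {8:k}
ground layer = {0:l, 3:k}
drop-orders for the pieces not yet dropped (sum over which currently-grounded one goes next):
  1 to go: {7} 1  {9} 1
  2 to go: {6,7} 1  {7,9} 2  {8,9} 1
  3 to go: {6,7,9} 3  {7,8,9} 3
  4 to go: {6,7,8,9} 6
  5 to go: {5,6,7,8,9} 6
  6 to go: {3,5,6,7,8,9} 6  {4,5,6,7,8,9} 6
  7 to go: {2,4,5,6,7,8,9} 6  {3,4,5,6,7,8,9} 12
  8 to go: {1,2,4,5,6,7,8,9} 6  {2,3,4,5,6,7,8,9} 18
  if 0:l drops first: 24 orders
  if 3:k drops first: 6 orders
heap linearizations: 30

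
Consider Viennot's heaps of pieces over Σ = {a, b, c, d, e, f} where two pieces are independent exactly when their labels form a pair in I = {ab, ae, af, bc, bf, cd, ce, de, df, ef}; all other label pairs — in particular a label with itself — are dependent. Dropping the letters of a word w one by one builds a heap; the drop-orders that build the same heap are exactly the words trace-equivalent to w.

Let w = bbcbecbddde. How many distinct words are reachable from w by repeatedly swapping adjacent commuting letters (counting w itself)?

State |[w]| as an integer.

220

0(b) covers ∅
1(b) covers 0:b
2(c) covers ∅
3(b) covers 1:b
4(e) covers 3:b
5(c) covers 2:c
6(b) covers 4:e
7(d) covers 6:b
8(d) covers 7:d
9(d) covers 8:d
10(e) covers 6:b
floor of heap: 0:b, 2:c
completions by unplaced set U, small U first (add the entries for U minus each lowest piece of U):
  |U|=1: {5}:1  {9}:1  {10}:1
  |U|=2: {2,5}:1  {5,9}:2  {5,10}:2  {8,9}:1  {9,10}:2
  |U|=3: {2,5,9}:3  {2,5,10}:3  {5,8,9}:3  {5,9,10}:6  {7,8,9}:1  {8,9,10}:3
  |U|=4: {2,5,8,9}:6  {2,5,9,10}:12  {5,7,8,9}:4  {5,8,9,10}:12  {7,8,9,10}:4
  |U|=5: {2,5,7,8,9}:10  {2,5,8,9,10}:30  {5,7,8,9,10}:20  {6,7,8,9,10}:4
  |U|=6: {2,5,7,8,9,10}:60  {4,6,7,8,9,10}:4  {5,6,7,8,9,10}:24
  |U|=7: {2,5,6,7,8,9,10}:84  {3,4,6,7,8,9,10}:4  {4,5,6,7,8,9,10}:28
  |U|=8: {1,3,4,6,7,8,9,10}:4  {2,4,5,6,7,8,9,10}:112  {3,4,5,6,7,8,9,10}:32
  |U|=9: {0,1,3,4,6,7,8,9,10}:4  {1,3,4,5,6,7,8,9,10}:36  {2,3,4,5,6,7,8,9,10}:144
  start at 0(b): 180
  start at 2(c): 40
sum over floor = 220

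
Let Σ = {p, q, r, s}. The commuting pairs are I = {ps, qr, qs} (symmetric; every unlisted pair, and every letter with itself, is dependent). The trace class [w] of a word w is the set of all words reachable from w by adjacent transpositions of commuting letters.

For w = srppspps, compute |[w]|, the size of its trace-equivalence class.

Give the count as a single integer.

15

#0=s has no predecessor
#1=r depends on [0:s]
#2=p depends on [1:r]
#3=p depends on [2:p]
#4=s depends on [1:r]
#5=p depends on [3:p]
#6=p depends on [5:p]
#7=s depends on [4:s]
sources: [0:s]
N(rest) = Σ N(rest − s) over sources s of rest; N(one piece) = 1:
  size 1 → [6]=1  [7]=1
  size 2 → [4,7]=1  [5,6]=1  [6,7]=2
  size 3 → [3,5,6]=1  [4,6,7]=3  [5,6,7]=3
  size 4 → [2,3,5,6]=1  [3,5,6,7]=4  [4,5,6,7]=6
  size 5 → [2,3,5,6,7]=5  [3,4,5,6,7]=10
  size 6 → [2,3,4,5,6,7]=15
  first=0(s) contributes 15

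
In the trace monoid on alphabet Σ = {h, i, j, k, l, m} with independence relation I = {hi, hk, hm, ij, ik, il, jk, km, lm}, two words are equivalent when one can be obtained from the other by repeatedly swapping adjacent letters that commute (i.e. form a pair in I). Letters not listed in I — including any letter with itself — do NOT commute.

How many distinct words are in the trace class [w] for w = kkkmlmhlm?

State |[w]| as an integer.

piece 0:k — minimal
piece 1:k rests on {0:k}
piece 2:k rests on {1:k}
piece 3:m — minimal
piece 4:l rests on {2:k}
piece 5:m rests on {3:m}
piece 6:h rests on {4:l}
piece 7:l rests on {6:h}
piece 8:m rests on {5:m}
minimal pieces: {0:k, 3:m}
ways to finish when only these pieces remain (= sum over removing one remaining piece with nothing left below it):
  1 left: {7}→1  {8}→1
  2 left: {5,8}→1  {6,7}→1  {7,8}→2
  3 left: {3,5,8}→1  {4,6,7}→1  {5,7,8}→3  {6,7,8}→3
  4 left: {2,4,6,7}→1  {3,5,7,8}→4  {4,6,7,8}→4  {5,6,7,8}→6
  5 left: {1,2,4,6,7}→1  {2,4,6,7,8}→5  {3,5,6,7,8}→10  {4,5,6,7,8}→10
  6 left: {0,1,2,4,6,7}→1  {1,2,4,6,7,8}→6  {2,4,5,6,7,8}→15  {3,4,5,6,7,8}→20
  7 left: {0,1,2,4,6,7,8}→7  {1,2,4,5,6,7,8}→21  {2,3,4,5,6,7,8}→35
  placing 0:k first → 56 extensions
  placing 3:m first → 28 extensions
total linear extensions = 84

84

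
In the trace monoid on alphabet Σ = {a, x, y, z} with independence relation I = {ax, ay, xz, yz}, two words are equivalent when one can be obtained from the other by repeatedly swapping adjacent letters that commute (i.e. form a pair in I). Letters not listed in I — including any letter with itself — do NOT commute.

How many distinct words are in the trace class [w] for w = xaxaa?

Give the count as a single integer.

piece 0:x — minimal
piece 1:a — minimal
piece 2:x rests on {0:x}
piece 3:a rests on {1:a}
piece 4:a rests on {3:a}
minimal pieces: {0:x, 1:a}
ways to finish when only these pieces remain (= sum over removing one remaining piece with nothing left below it):
  1 left: {2}→1  {4}→1
  2 left: {0,2}→1  {2,4}→2  {3,4}→1
  3 left: {0,2,4}→3  {1,3,4}→1  {2,3,4}→3
  placing 0:x first → 4 extensions
  placing 1:a first → 6 extensions
total linear extensions = 10

10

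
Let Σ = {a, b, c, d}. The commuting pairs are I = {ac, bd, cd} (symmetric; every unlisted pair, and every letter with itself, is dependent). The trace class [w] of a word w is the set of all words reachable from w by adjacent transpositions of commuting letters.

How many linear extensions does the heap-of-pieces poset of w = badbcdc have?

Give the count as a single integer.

10

0(b) covers ∅
1(a) covers 0:b
2(d) covers 1:a
3(b) covers 1:a
4(c) covers 3:b
5(d) covers 2:d
6(c) covers 4:c
floor of heap: 0:b
completions by unplaced set U, small U first (add the entries for U minus each lowest piece of U):
  |U|=1: {5}:1  {6}:1
  |U|=2: {2,5}:1  {4,6}:1  {5,6}:2
  |U|=3: {2,5,6}:3  {3,4,6}:1  {4,5,6}:3
  |U|=4: {2,4,5,6}:6  {3,4,5,6}:4
  |U|=5: {2,3,4,5,6}:10
  start at 0(b): 10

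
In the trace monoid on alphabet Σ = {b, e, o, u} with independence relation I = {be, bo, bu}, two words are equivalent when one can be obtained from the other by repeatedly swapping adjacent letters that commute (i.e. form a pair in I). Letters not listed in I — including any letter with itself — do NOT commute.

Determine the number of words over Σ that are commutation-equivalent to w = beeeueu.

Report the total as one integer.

7

#0=b has no predecessor
#1=e has no predecessor
#2=e depends on [1:e]
#3=e depends on [2:e]
#4=u depends on [3:e]
#5=e depends on [4:u]
#6=u depends on [5:e]
sources: [0:b, 1:e]
N(rest) = Σ N(rest − s) over sources s of rest; N(one piece) = 1:
  size 1 → [0]=1  [6]=1
  size 2 → [0,6]=2  [5,6]=1
  size 3 → [0,5,6]=3  [4,5,6]=1
  size 4 → [0,4,5,6]=4  [3,4,5,6]=1
  size 5 → [0,3,4,5,6]=5  [2,3,4,5,6]=1
  first=0(b) contributes 1
  first=1(e) contributes 6
|[w]| = 7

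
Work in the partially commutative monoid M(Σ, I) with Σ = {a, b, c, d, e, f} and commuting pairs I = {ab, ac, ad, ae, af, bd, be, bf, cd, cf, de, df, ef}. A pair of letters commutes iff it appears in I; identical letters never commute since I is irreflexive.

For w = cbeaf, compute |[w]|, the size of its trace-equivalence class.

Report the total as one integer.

40

piece 0:c — minimal
piece 1:b rests on {0:c}
piece 2:e rests on {0:c}
piece 3:a — minimal
piece 4:f — minimal
minimal pieces: {0:c, 3:a, 4:f}
ways to finish when only these pieces remain (= sum over removing one remaining piece with nothing left below it):
  1 left: {1}→1  {2}→1  {3}→1  {4}→1
  2 left: {1,2}→2  {1,3}→2  {1,4}→2  {2,3}→2  {2,4}→2  {3,4}→2
  3 left: {0,1,2}→2  {1,2,3}→6  {1,2,4}→6  {1,3,4}→6  {2,3,4}→6
  placing 0:c first → 24 extensions
  placing 3:a first → 8 extensions
  placing 4:f first → 8 extensions
total linear extensions = 40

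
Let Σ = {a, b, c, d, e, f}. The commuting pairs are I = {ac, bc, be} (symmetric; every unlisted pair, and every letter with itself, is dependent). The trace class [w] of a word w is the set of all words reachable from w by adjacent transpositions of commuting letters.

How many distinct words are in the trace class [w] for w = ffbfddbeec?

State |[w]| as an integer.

4

piece 0:f — minimal
piece 1:f rests on {0:f}
piece 2:b rests on {1:f}
piece 3:f rests on {2:b}
piece 4:d rests on {3:f}
piece 5:d rests on {4:d}
piece 6:b rests on {5:d}
piece 7:e rests on {5:d}
piece 8:e rests on {7:e}
piece 9:c rests on {8:e}
minimal pieces: {0:f}
ways to finish when only these pieces remain (= sum over removing one remaining piece with nothing left below it):
  1 left: {6}→1  {9}→1
  2 left: {6,9}→2  {8,9}→1
  3 left: {6,8,9}→3  {7,8,9}→1
  4 left: {6,7,8,9}→4
  5 left: {5,6,7,8,9}→4
  6 left: {4,5,6,7,8,9}→4
  7 left: {3,4,5,6,7,8,9}→4
  8 left: {2,3,4,5,6,7,8,9}→4
  placing 0:f first → 4 extensions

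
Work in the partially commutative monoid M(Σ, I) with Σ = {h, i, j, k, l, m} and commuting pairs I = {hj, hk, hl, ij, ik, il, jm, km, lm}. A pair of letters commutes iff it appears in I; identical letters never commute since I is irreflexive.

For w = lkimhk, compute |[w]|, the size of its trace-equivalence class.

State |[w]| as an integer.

piece 0:l — minimal
piece 1:k rests on {0:l}
piece 2:i — minimal
piece 3:m rests on {2:i}
piece 4:h rests on {3:m}
piece 5:k rests on {1:k}
minimal pieces: {0:l, 2:i}
ways to finish when only these pieces remain (= sum over removing one remaining piece with nothing left below it):
  1 left: {4}→1  {5}→1
  2 left: {1,5}→1  {3,4}→1  {4,5}→2
  3 left: {0,1,5}→1  {1,4,5}→3  {2,3,4}→1  {3,4,5}→3
  4 left: {0,1,4,5}→4  {1,3,4,5}→6  {2,3,4,5}→4
  placing 0:l first → 10 extensions
  placing 2:i first → 10 extensions
total linear extensions = 20

20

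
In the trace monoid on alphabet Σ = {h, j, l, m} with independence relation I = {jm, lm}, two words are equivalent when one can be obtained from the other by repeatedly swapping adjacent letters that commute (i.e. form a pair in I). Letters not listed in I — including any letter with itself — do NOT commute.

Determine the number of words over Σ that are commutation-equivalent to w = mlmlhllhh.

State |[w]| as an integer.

6

0(m) covers ∅
1(l) covers ∅
2(m) covers 0:m
3(l) covers 1:l
4(h) covers 2:m, 3:l
5(l) covers 4:h
6(l) covers 5:l
7(h) covers 6:l
8(h) covers 7:h
floor of heap: 0:m, 1:l
completions by unplaced set U, small U first (add the entries for U minus each lowest piece of U):
  |U|=1: {8}:1
  |U|=2: {7,8}:1
  |U|=3: {6,7,8}:1
  |U|=4: {5,6,7,8}:1
  |U|=5: {4,5,6,7,8}:1
  |U|=6: {2,4,5,6,7,8}:1  {3,4,5,6,7,8}:1
  |U|=7: {0,2,4,5,6,7,8}:1  {1,3,4,5,6,7,8}:1  {2,3,4,5,6,7,8}:2
  start at 0(m): 3
  start at 1(l): 3
sum over floor = 6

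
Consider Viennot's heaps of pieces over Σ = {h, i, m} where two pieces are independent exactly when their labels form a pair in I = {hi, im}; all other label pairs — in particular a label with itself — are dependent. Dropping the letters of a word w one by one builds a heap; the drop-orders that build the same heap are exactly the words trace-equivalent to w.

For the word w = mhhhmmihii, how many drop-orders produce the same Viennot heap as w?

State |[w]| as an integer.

120

0(m) covers ∅
1(h) covers 0:m
2(h) covers 1:h
3(h) covers 2:h
4(m) covers 3:h
5(m) covers 4:m
6(i) covers ∅
7(h) covers 5:m
8(i) covers 6:i
9(i) covers 8:i
floor of heap: 0:m, 6:i
completions by unplaced set U, small U first (add the entries for U minus each lowest piece of U):
  |U|=1: {7}:1  {9}:1
  |U|=2: {5,7}:1  {7,9}:2  {8,9}:1
  |U|=3: {4,5,7}:1  {5,7,9}:3  {6,8,9}:1  {7,8,9}:3
  |U|=4: {3,4,5,7}:1  {4,5,7,9}:4  {5,7,8,9}:6  {6,7,8,9}:4
  |U|=5: {2,3,4,5,7}:1  {3,4,5,7,9}:5  {4,5,7,8,9}:10  {5,6,7,8,9}:10
  |U|=6: {1,2,3,4,5,7}:1  {2,3,4,5,7,9}:6  {3,4,5,7,8,9}:15  {4,5,6,7,8,9}:20
  |U|=7: {0,1,2,3,4,5,7}:1  {1,2,3,4,5,7,9}:7  {2,3,4,5,7,8,9}:21  {3,4,5,6,7,8,9}:35
  |U|=8: {0,1,2,3,4,5,7,9}:8  {1,2,3,4,5,7,8,9}:28  {2,3,4,5,6,7,8,9}:56
  start at 0(m): 84
  start at 6(i): 36
sum over floor = 120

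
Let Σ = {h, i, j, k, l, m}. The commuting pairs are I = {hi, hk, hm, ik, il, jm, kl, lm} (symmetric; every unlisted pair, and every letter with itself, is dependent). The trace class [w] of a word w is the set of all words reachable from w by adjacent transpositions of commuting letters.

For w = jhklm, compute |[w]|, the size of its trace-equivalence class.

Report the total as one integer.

piece 0:j — minimal
piece 1:h rests on {0:j}
piece 2:k rests on {0:j}
piece 3:l rests on {1:h}
piece 4:m rests on {2:k}
minimal pieces: {0:j}
ways to finish when only these pieces remain (= sum over removing one remaining piece with nothing left below it):
  1 left: {3}→1  {4}→1
  2 left: {1,3}→1  {2,4}→1  {3,4}→2
  3 left: {1,3,4}→3  {2,3,4}→3
  placing 0:j first → 6 extensions

6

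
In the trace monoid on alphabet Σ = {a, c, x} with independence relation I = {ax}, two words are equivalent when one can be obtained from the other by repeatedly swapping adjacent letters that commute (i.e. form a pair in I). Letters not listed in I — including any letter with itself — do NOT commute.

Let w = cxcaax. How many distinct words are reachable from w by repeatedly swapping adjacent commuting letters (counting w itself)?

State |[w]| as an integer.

3

piece 0:c — minimal
piece 1:x rests on {0:c}
piece 2:c rests on {1:x}
piece 3:a rests on {2:c}
piece 4:a rests on {3:a}
piece 5:x rests on {2:c}
minimal pieces: {0:c}
ways to finish when only these pieces remain (= sum over removing one remaining piece with nothing left below it):
  1 left: {4}→1  {5}→1
  2 left: {3,4}→1  {4,5}→2
  3 left: {3,4,5}→3
  4 left: {2,3,4,5}→3
  placing 0:c first → 3 extensions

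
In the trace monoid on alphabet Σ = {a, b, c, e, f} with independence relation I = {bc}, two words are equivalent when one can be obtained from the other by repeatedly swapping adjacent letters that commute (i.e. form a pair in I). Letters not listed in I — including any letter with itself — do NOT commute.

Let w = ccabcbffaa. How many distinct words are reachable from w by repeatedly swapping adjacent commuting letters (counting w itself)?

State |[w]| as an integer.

3

0(c) covers ∅
1(c) covers 0:c
2(a) covers 1:c
3(b) covers 2:a
4(c) covers 2:a
5(b) covers 3:b
6(f) covers 4:c, 5:b
7(f) covers 6:f
8(a) covers 7:f
9(a) covers 8:a
floor of heap: 0:c
completions by unplaced set U, small U first (add the entries for U minus each lowest piece of U):
  |U|=1: {9}:1
  |U|=2: {8,9}:1
  |U|=3: {7,8,9}:1
  |U|=4: {6,7,8,9}:1
  |U|=5: {4,6,7,8,9}:1  {5,6,7,8,9}:1
  |U|=6: {3,5,6,7,8,9}:1  {4,5,6,7,8,9}:2
  |U|=7: {3,4,5,6,7,8,9}:3
  |U|=8: {2,3,4,5,6,7,8,9}:3
  start at 0(c): 3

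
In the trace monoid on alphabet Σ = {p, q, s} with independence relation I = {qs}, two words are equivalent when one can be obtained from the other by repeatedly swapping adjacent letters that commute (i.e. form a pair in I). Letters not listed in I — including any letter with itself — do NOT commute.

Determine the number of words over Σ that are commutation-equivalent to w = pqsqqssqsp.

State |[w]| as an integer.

70

#0=p has no predecessor
#1=q depends on [0:p]
#2=s depends on [0:p]
#3=q depends on [1:q]
#4=q depends on [3:q]
#5=s depends on [2:s]
#6=s depends on [5:s]
#7=q depends on [4:q]
#8=s depends on [6:s]
#9=p depends on [7:q, 8:s]
sources: [0:p]
N(rest) = Σ N(rest − s) over sources s of rest; N(one piece) = 1:
  size 1 → [9]=1
  size 2 → [7,9]=1  [8,9]=1
  size 3 → [4,7,9]=1  [6,8,9]=1  [7,8,9]=2
  size 4 → [3,4,7,9]=1  [4,7,8,9]=3  [5,6,8,9]=1  [6,7,8,9]=3
  size 5 → [1,3,4,7,9]=1  [2,5,6,8,9]=1  [3,4,7,8,9]=4  [4,6,7,8,9]=6  [5,6,7,8,9]=4
  size 6 → [1,3,4,7,8,9]=5  [2,5,6,7,8,9]=5  [3,4,6,7,8,9]=10  [4,5,6,7,8,9]=10
  size 7 → [1,3,4,6,7,8,9]=15  [2,4,5,6,7,8,9]=15  [3,4,5,6,7,8,9]=20
  size 8 → [1,3,4,5,6,7,8,9]=35  [2,3,4,5,6,7,8,9]=35
  first=0(p) contributes 70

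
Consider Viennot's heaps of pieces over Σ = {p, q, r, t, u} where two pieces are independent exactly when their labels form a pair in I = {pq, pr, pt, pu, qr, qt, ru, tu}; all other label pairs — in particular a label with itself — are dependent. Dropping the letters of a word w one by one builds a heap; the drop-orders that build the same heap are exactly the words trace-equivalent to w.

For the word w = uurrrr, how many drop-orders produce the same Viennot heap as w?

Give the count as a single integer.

15

drop 0:u onto floor
drop 1:u onto {0:u}
drop 2:r onto floor
drop 3:r onto {2:r}
drop 4:r onto {3:r}
drop 5:r onto {4:r}
ground layer = {0:u, 2:r}
drop-orders for the pieces not yet dropped (sum over which currently-grounded one goes next):
  1 to go: {1} 1  {5} 1
  2 to go: {0,1} 1  {1,5} 2  {4,5} 1
  3 to go: {0,1,5} 3  {1,4,5} 3  {3,4,5} 1
  4 to go: {0,1,4,5} 6  {1,3,4,5} 4  {2,3,4,5} 1
  if 0:u drops first: 5 orders
  if 2:r drops first: 10 orders
heap linearizations: 15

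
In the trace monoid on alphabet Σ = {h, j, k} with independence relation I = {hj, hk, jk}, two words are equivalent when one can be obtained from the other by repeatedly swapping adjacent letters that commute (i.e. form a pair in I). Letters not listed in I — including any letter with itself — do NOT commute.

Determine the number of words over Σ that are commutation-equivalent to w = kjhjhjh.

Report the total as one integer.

140

0(k) covers ∅
1(j) covers ∅
2(h) covers ∅
3(j) covers 1:j
4(h) covers 2:h
5(j) covers 3:j
6(h) covers 4:h
floor of heap: 0:k, 1:j, 2:h
completions by unplaced set U, small U first (add the entries for U minus each lowest piece of U):
  |U|=1: {0}:1  {5}:1  {6}:1
  |U|=2: {0,5}:2  {0,6}:2  {3,5}:1  {4,6}:1  {5,6}:2
  |U|=3: {0,3,5}:3  {0,4,6}:3  {0,5,6}:6  {1,3,5}:1  {2,4,6}:1  {3,5,6}:3  {4,5,6}:3
  |U|=4: {0,1,3,5}:4  {0,2,4,6}:4  {0,3,5,6}:12  {0,4,5,6}:12  {1,3,5,6}:4  {2,4,5,6}:4  {3,4,5,6}:6
  |U|=5: {0,1,3,5,6}:20  {0,2,4,5,6}:20  {0,3,4,5,6}:30  {1,3,4,5,6}:10  {2,3,4,5,6}:10
  start at 0(k): 20
  start at 1(j): 60
  start at 2(h): 60
sum over floor = 140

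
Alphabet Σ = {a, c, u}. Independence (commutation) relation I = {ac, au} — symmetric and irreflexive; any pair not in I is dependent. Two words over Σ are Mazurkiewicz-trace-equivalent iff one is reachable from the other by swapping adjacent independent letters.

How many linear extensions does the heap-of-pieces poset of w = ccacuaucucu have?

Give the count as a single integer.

55

drop 0:c onto floor
drop 1:c onto {0:c}
drop 2:a onto floor
drop 3:c onto {1:c}
drop 4:u onto {3:c}
drop 5:a onto {2:a}
drop 6:u onto {4:u}
drop 7:c onto {6:u}
drop 8:u onto {7:c}
drop 9:c onto {8:u}
drop 10:u onto {9:c}
ground layer = {0:c, 2:a}
drop-orders for the pieces not yet dropped (sum over which currently-grounded one goes next):
  1 to go: {5} 1  {10} 1
  2 to go: {2,5} 1  {5,10} 2  {9,10} 1
  3 to go: {2,5,10} 3  {5,9,10} 3  {8,9,10} 1
  4 to go: {2,5,9,10} 6  {5,8,9,10} 4  {7,8,9,10} 1
  5 to go: {2,5,8,9,10} 10  {5,7,8,9,10} 5  {6,7,8,9,10} 1
  6 to go: {2,5,7,8,9,10} 15  {4,6,7,8,9,10} 1  {5,6,7,8,9,10} 6
  7 to go: {2,5,6,7,8,9,10} 21  {3,4,6,7,8,9,10} 1  {4,5,6,7,8,9,10} 7
  8 to go: {1,3,4,6,7,8,9,10} 1  {2,4,5,6,7,8,9,10} 28  {3,4,5,6,7,8,9,10} 8
  9 to go: {0,1,3,4,6,7,8,9,10} 1  {1,3,4,5,6,7,8,9,10} 9  {2,3,4,5,6,7,8,9,10} 36
  if 0:c drops first: 45 orders
  if 2:a drops first: 10 orders
heap linearizations: 55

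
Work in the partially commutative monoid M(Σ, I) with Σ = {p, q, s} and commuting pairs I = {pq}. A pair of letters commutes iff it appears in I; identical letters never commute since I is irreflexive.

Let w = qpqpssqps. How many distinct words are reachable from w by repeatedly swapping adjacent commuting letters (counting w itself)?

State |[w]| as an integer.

12

0(q) covers ∅
1(p) covers ∅
2(q) covers 0:q
3(p) covers 1:p
4(s) covers 2:q, 3:p
5(s) covers 4:s
6(q) covers 5:s
7(p) covers 5:s
8(s) covers 6:q, 7:p
floor of heap: 0:q, 1:p
completions by unplaced set U, small U first (add the entries for U minus each lowest piece of U):
  |U|=1: {8}:1
  |U|=2: {6,8}:1  {7,8}:1
  |U|=3: {6,7,8}:2
  |U|=4: {5,6,7,8}:2
  |U|=5: {4,5,6,7,8}:2
  |U|=6: {2,4,5,6,7,8}:2  {3,4,5,6,7,8}:2
  |U|=7: {0,2,4,5,6,7,8}:2  {1,3,4,5,6,7,8}:2  {2,3,4,5,6,7,8}:4
  start at 0(q): 6
  start at 1(p): 6
sum over floor = 12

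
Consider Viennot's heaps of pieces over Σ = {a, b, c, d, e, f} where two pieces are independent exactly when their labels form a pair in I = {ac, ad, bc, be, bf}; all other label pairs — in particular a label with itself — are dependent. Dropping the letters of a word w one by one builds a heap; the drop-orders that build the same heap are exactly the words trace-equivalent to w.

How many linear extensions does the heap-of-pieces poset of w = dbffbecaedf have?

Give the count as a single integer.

0(d) covers ∅
1(b) covers 0:d
2(f) covers 0:d
3(f) covers 2:f
4(b) covers 1:b
5(e) covers 3:f
6(c) covers 5:e
7(a) covers 4:b, 5:e
8(e) covers 6:c, 7:a
9(d) covers 8:e
10(f) covers 9:d
floor of heap: 0:d
completions by unplaced set U, small U first (add the entries for U minus each lowest piece of U):
  |U|=1: {10}:1
  |U|=2: {9,10}:1
  |U|=3: {8,9,10}:1
  |U|=4: {6,8,9,10}:1  {7,8,9,10}:1
  |U|=5: {4,7,8,9,10}:1  {6,7,8,9,10}:2
  |U|=6: {1,4,7,8,9,10}:1  {4,6,7,8,9,10}:3  {5,6,7,8,9,10}:2
  |U|=7: {1,4,6,7,8,9,10}:4  {3,5,6,7,8,9,10}:2  {4,5,6,7,8,9,10}:5
  |U|=8: {1,4,5,6,7,8,9,10}:9  {2,3,5,6,7,8,9,10}:2  {3,4,5,6,7,8,9,10}:7
  |U|=9: {1,3,4,5,6,7,8,9,10}:16  {2,3,4,5,6,7,8,9,10}:9
  start at 0(d): 25

25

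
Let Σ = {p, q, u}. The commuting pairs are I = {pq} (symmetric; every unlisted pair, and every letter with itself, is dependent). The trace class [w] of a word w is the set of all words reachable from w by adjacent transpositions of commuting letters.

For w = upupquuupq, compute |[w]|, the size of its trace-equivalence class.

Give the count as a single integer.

4

0(u) covers ∅
1(p) covers 0:u
2(u) covers 1:p
3(p) covers 2:u
4(q) covers 2:u
5(u) covers 3:p, 4:q
6(u) covers 5:u
7(u) covers 6:u
8(p) covers 7:u
9(q) covers 7:u
floor of heap: 0:u
completions by unplaced set U, small U first (add the entries for U minus each lowest piece of U):
  |U|=1: {8}:1  {9}:1
  |U|=2: {8,9}:2
  |U|=3: {7,8,9}:2
  |U|=4: {6,7,8,9}:2
  |U|=5: {5,6,7,8,9}:2
  |U|=6: {3,5,6,7,8,9}:2  {4,5,6,7,8,9}:2
  |U|=7: {3,4,5,6,7,8,9}:4
  |U|=8: {2,3,4,5,6,7,8,9}:4
  start at 0(u): 4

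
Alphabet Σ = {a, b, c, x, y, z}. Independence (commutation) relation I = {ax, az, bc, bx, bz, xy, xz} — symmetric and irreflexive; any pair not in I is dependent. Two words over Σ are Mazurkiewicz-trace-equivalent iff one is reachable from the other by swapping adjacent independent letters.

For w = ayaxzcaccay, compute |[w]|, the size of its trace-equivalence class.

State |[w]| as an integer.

piece 0:a — minimal
piece 1:y rests on {0:a}
piece 2:a rests on {1:y}
piece 3:x — minimal
piece 4:z rests on {1:y}
piece 5:c rests on {2:a, 3:x, 4:z}
piece 6:a rests on {5:c}
piece 7:c rests on {6:a}
piece 8:c rests on {7:c}
piece 9:a rests on {8:c}
piece 10:y rests on {9:a}
minimal pieces: {0:a, 3:x}
ways to finish when only these pieces remain (= sum over removing one remaining piece with nothing left below it):
  1 left: {10}→1
  2 left: {9,10}→1
  3 left: {8,9,10}→1
  4 left: {7,8,9,10}→1
  5 left: {6,7,8,9,10}→1
  6 left: {5,6,7,8,9,10}→1
  7 left: {2,5,6,7,8,9,10}→1  {3,5,6,7,8,9,10}→1  {4,5,6,7,8,9,10}→1
  8 left: {2,3,5,6,7,8,9,10}→2  {2,4,5,6,7,8,9,10}→2  {3,4,5,6,7,8,9,10}→2
  9 left: {1,2,4,5,6,7,8,9,10}→2  {2,3,4,5,6,7,8,9,10}→6
  placing 0:a first → 8 extensions
  placing 3:x first → 2 extensions
total linear extensions = 10

10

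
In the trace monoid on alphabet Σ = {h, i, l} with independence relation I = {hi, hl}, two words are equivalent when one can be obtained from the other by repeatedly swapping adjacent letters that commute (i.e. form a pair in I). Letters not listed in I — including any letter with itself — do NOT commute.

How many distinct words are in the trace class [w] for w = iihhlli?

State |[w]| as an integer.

drop 0:i onto floor
drop 1:i onto {0:i}
drop 2:h onto floor
drop 3:h onto {2:h}
drop 4:l onto {1:i}
drop 5:l onto {4:l}
drop 6:i onto {5:l}
ground layer = {0:i, 2:h}
drop-orders for the pieces not yet dropped (sum over which currently-grounded one goes next):
  1 to go: {3} 1  {6} 1
  2 to go: {2,3} 1  {3,6} 2  {5,6} 1
  3 to go: {2,3,6} 3  {3,5,6} 3  {4,5,6} 1
  4 to go: {1,4,5,6} 1  {2,3,5,6} 6  {3,4,5,6} 4
  5 to go: {0,1,4,5,6} 1  {1,3,4,5,6} 5  {2,3,4,5,6} 10
  if 0:i drops first: 15 orders
  if 2:h drops first: 6 orders
heap linearizations: 21

21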